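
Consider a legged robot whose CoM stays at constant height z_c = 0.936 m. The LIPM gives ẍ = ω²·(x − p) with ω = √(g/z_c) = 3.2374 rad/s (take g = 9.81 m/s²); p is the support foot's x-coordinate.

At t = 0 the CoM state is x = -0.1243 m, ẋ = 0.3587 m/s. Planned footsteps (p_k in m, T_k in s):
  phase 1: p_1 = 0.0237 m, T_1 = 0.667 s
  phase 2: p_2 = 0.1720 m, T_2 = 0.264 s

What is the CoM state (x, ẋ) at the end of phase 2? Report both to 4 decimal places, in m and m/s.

phase 1: p=0.0237, T=0.667, ωT=2.159346, cosh=4.390434, sinh=4.275033; start (x,ẋ)=(-0.124300, 0.358700) → end (x,ẋ)=(-0.152416, -0.473470)
phase 2: p=0.1720, T=0.264, ωT=0.854674, cosh=1.388015, sinh=0.962592; start (x,ẋ)=(-0.152416, -0.473470) → end (x,ẋ)=(-0.419073, -1.668159)

x = -0.4191, ẋ = -1.6682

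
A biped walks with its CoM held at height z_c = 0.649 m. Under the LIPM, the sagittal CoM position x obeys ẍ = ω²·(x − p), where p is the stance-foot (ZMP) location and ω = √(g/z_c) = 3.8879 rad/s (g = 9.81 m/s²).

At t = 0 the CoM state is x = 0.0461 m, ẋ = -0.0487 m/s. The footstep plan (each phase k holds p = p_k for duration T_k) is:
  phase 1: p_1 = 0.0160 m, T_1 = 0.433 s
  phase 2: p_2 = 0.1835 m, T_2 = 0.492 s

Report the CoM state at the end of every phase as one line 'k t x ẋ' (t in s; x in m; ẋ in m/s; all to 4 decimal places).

phase 1: p=0.0160, T=0.433, ωT=1.683461, cosh=2.784943, sinh=2.599213; start (x,ẋ)=(0.046100, -0.048700) → end (x,ẋ)=(0.067269, 0.168548)
phase 2: p=0.1835, T=0.492, ωT=1.912847, cosh=3.460000, sinh=3.312341; start (x,ẋ)=(0.067269, 0.168548) → end (x,ẋ)=(-0.075063, -0.913652)

1 0.4330 0.0673 0.1685
2 0.9250 -0.0751 -0.9137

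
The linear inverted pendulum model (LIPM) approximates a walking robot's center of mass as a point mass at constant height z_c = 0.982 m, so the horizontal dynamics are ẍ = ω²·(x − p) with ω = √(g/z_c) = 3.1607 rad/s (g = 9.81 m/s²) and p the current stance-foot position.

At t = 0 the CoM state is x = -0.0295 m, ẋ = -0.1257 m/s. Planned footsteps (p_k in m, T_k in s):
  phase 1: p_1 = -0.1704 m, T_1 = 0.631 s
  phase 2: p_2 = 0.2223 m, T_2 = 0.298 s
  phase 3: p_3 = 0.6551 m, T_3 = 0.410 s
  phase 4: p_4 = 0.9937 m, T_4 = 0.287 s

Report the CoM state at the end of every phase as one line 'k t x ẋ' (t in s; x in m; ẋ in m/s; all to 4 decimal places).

1 0.6310 0.2134 1.1355
2 0.9290 0.5999 1.6470
3 1.3390 1.4275 2.9397
4 1.6260 2.5827 5.6557

phase 1: p=-0.1704, T=0.631, ωT=1.994402, cosh=3.741950, sinh=3.605855; start (x,ẋ)=(-0.029500, -0.125700) → end (x,ẋ)=(0.213437, 1.135478)
phase 2: p=0.2223, T=0.298, ωT=0.941889, cosh=1.477356, sinh=1.087465; start (x,ẋ)=(0.213437, 1.135478) → end (x,ẋ)=(0.599877, 1.647042)
phase 3: p=0.6551, T=0.410, ωT=1.295887, cosh=1.963945, sinh=1.690290; start (x,ẋ)=(0.599877, 1.647042) → end (x,ẋ)=(1.427456, 2.939671)
phase 4: p=0.9937, T=0.287, ωT=0.907121, cosh=1.440433, sinh=1.036748; start (x,ẋ)=(1.427456, 2.939671) → end (x,ẋ)=(2.582743, 5.655750)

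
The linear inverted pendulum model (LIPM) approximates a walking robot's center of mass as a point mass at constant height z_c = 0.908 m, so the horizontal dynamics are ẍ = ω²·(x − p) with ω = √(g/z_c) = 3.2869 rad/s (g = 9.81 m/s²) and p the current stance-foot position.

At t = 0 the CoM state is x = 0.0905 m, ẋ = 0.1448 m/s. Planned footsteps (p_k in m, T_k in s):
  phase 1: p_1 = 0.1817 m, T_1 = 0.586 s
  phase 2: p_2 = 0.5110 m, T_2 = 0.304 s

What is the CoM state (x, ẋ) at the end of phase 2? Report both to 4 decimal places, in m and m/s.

phase 1: p=0.1817, T=0.586, ωT=1.926123, cosh=3.504283, sinh=3.358571; start (x,ẋ)=(0.090500, 0.144800) → end (x,ẋ)=(0.010067, -0.499363)
phase 2: p=0.5110, T=0.304, ωT=0.999218, cosh=1.542162, sinh=1.173994; start (x,ẋ)=(0.010067, -0.499363) → end (x,ẋ)=(-0.439879, -2.703100)

x = -0.4399, ẋ = -2.7031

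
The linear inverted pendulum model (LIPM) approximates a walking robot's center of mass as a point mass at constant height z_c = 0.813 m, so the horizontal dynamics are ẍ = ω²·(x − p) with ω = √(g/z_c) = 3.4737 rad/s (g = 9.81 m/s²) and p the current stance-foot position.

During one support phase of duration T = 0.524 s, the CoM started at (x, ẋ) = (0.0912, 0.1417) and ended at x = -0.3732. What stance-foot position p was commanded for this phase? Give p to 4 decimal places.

ωT = 3.4737·0.524 = 1.820219; cosh(ωT) = 3.167600, sinh(ωT) = 3.005609
x(T) = p + (x₀−p)·cosh(ωT) + (ẋ₀/ω)·sinh(ωT) ⇒ p·(1 − cosh) = x(T) − x₀·cosh − (ẋ₀/ω)·sinh
numerator   = -0.3732 − (0.0912)·3.167600 − (0.1417/3.4737)·3.005609 = -0.784691
denominator = 1 − 3.167600 = -2.167600
p = -0.784691 / -2.167600 = 0.3620

p = 0.3620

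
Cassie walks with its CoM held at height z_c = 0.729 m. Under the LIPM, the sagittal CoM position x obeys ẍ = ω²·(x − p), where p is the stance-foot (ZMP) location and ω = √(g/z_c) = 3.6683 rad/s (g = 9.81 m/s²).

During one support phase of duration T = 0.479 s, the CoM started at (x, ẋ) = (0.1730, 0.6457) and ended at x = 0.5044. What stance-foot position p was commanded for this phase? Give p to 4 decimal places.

p = 0.2554

ωT = 3.6683·0.479 = 1.757116; cosh(ωT) = 2.984119, sinh(ωT) = 2.811577
x(T) = p + (x₀−p)·cosh(ωT) + (ẋ₀/ω)·sinh(ωT) ⇒ p·(1 − cosh) = x(T) − x₀·cosh − (ẋ₀/ω)·sinh
numerator   = 0.5044 − (0.1730)·2.984119 − (0.6457/3.6683)·2.811577 = -0.506751
denominator = 1 − 2.984119 = -1.984119
p = -0.506751 / -1.984119 = 0.2554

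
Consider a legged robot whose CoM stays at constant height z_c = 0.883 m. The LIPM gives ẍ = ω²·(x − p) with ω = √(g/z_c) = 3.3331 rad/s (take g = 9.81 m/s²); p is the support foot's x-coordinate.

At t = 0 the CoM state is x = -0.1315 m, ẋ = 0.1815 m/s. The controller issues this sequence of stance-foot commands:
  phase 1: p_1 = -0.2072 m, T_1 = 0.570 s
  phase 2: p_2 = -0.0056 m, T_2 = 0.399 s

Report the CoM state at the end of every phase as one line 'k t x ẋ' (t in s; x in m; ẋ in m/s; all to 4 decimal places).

1 0.5700 0.2294 1.4447
2 0.9690 1.2318 4.2994

phase 1: p=-0.2072, T=0.570, ωT=1.899867, cosh=3.417297, sinh=3.267708; start (x,ẋ)=(-0.131500, 0.181500) → end (x,ẋ)=(0.229429, 1.444733)
phase 2: p=-0.0056, T=0.399, ωT=1.329907, cosh=2.022597, sinh=1.758095; start (x,ẋ)=(0.229429, 1.444733) → end (x,ẋ)=(1.231815, 4.299358)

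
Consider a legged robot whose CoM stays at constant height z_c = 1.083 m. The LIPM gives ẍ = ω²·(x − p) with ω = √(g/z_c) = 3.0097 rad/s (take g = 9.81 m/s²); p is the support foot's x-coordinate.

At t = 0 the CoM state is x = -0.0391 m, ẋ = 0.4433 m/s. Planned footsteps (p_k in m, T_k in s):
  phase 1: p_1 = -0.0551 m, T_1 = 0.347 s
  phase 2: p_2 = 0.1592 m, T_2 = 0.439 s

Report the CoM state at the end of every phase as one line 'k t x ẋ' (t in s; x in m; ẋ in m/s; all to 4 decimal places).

1 0.3470 0.1538 0.7678
2 0.7860 0.5924 1.5130

phase 1: p=-0.0551, T=0.347, ωT=1.044366, cosh=1.596755, sinh=1.244841; start (x,ẋ)=(-0.039100, 0.443300) → end (x,ẋ)=(0.153801, 0.767787)
phase 2: p=0.1592, T=0.439, ωT=1.321258, cosh=2.007467, sinh=1.740668; start (x,ẋ)=(0.153801, 0.767787) → end (x,ẋ)=(0.592414, 1.513024)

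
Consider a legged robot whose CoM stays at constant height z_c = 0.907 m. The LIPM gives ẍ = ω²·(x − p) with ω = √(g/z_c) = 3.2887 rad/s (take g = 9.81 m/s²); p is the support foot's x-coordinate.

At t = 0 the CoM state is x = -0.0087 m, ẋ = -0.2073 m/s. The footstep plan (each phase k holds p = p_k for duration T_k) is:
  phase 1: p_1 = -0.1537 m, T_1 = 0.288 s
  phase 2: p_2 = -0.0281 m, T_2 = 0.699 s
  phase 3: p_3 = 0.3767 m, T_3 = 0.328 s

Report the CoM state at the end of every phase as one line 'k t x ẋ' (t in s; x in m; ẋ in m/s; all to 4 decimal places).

phase 1: p=-0.1537, T=0.288, ωT=0.947146, cosh=1.483093, sinh=1.095247; start (x,ẋ)=(-0.008700, -0.207300) → end (x,ẋ)=(-0.007689, 0.214836)
phase 2: p=-0.0281, T=0.699, ωT=2.298801, cosh=5.031306, sinh=4.930927; start (x,ẋ)=(-0.007689, 0.214836) → end (x,ẋ)=(0.396707, 1.411891)
phase 3: p=0.3767, T=0.328, ωT=1.078694, cosh=1.640437, sinh=1.300398; start (x,ẋ)=(0.396707, 1.411891) → end (x,ẋ)=(0.967802, 2.401682)

1 0.2880 -0.0077 0.2148
2 0.9870 0.3967 1.4119
3 1.3150 0.9678 2.4017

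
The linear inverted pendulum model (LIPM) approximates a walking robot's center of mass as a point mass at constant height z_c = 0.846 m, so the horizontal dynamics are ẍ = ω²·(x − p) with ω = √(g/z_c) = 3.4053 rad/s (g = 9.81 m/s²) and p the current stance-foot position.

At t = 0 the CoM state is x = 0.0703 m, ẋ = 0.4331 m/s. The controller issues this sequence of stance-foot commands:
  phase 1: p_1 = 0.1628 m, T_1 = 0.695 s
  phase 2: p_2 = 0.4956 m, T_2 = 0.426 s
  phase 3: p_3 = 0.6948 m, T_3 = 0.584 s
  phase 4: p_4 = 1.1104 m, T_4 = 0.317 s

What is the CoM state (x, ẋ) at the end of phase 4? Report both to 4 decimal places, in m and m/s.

phase 1: p=0.1628, T=0.695, ωT=2.366683, cosh=5.377882, sinh=5.284091; start (x,ẋ)=(0.070300, 0.433100) → end (x,ẋ)=(0.337398, 0.664724)
phase 2: p=0.4956, T=0.426, ωT=1.450658, cosh=2.250168, sinh=2.015752; start (x,ẋ)=(0.337398, 0.664724) → end (x,ẋ)=(0.533100, 0.409805)
phase 3: p=0.6948, T=0.584, ωT=1.988695, cosh=3.721434, sinh=3.584560; start (x,ẋ)=(0.533100, 0.409805) → end (x,ẋ)=(0.524420, -0.448735)
phase 4: p=1.1104, T=0.317, ωT=1.079480, cosh=1.641461, sinh=1.301688; start (x,ẋ)=(0.524420, -0.448735) → end (x,ẋ)=(-0.022993, -3.334018)

x = -0.0230, ẋ = -3.3340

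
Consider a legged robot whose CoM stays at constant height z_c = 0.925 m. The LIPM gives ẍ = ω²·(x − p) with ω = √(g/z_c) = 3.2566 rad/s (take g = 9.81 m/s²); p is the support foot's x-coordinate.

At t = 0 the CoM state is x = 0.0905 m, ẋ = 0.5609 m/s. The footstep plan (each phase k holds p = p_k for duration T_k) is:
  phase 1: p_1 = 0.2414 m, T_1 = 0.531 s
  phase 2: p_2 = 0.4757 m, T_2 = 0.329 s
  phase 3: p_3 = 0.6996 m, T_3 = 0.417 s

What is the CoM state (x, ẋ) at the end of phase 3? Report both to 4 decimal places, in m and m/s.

phase 1: p=0.2414, T=0.531, ωT=1.729255, cosh=2.906934, sinh=2.729517; start (x,ẋ)=(0.090500, 0.560900) → end (x,ẋ)=(0.272862, 0.289157)
phase 2: p=0.4757, T=0.329, ωT=1.071421, cosh=1.631024, sinh=1.288503; start (x,ẋ)=(0.272862, 0.289157) → end (x,ẋ)=(0.259273, -0.379515)
phase 3: p=0.6996, T=0.417, ωT=1.358002, cosh=2.072796, sinh=1.815622; start (x,ẋ)=(0.259273, -0.379515) → end (x,ẋ)=(-0.424694, -3.390200)

x = -0.4247, ẋ = -3.3902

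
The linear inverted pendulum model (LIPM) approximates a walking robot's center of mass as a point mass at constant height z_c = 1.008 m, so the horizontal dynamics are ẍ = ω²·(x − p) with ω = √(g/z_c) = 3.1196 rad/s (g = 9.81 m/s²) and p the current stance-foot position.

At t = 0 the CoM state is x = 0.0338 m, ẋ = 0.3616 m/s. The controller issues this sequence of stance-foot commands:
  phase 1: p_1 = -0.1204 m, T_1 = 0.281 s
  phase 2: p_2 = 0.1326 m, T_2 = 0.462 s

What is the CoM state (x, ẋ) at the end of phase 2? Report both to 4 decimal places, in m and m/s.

x = 0.9413, ẋ = 2.6979

phase 1: p=-0.1204, T=0.281, ωT=0.876608, cosh=1.409464, sinh=0.993271; start (x,ẋ)=(0.033800, 0.361600) → end (x,ẋ)=(0.212072, 0.987468)
phase 2: p=0.1326, T=0.462, ωT=1.441255, cosh=2.231314, sinh=1.994683; start (x,ẋ)=(0.212072, 0.987468) → end (x,ẋ)=(0.941316, 2.697871)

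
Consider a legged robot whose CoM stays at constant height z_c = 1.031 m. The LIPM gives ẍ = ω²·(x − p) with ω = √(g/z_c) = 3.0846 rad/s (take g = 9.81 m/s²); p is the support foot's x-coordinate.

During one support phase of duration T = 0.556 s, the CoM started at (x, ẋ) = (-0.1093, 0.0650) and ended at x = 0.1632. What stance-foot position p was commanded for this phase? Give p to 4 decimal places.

p = -0.2248

ωT = 3.0846·0.556 = 1.715038; cosh(ωT) = 2.868421, sinh(ωT) = 2.688464
x(T) = p + (x₀−p)·cosh(ωT) + (ẋ₀/ω)·sinh(ωT) ⇒ p·(1 − cosh) = x(T) − x₀·cosh − (ẋ₀/ω)·sinh
numerator   = 0.1632 − (-0.1093)·2.868421 − (0.0650/3.0846)·2.688464 = 0.420066
denominator = 1 − 2.868421 = -1.868421
p = 0.420066 / -1.868421 = -0.2248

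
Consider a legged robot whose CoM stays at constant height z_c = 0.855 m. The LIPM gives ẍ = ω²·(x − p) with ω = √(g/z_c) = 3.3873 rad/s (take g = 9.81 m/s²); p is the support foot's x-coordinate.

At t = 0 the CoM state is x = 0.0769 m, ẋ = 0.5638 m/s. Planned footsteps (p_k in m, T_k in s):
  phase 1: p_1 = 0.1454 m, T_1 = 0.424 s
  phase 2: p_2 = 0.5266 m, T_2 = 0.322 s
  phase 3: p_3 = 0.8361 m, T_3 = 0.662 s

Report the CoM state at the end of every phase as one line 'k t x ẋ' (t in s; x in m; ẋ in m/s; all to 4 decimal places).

phase 1: p=0.1454, T=0.424, ωT=1.436215, cosh=2.221289, sinh=1.983463; start (x,ẋ)=(0.076900, 0.563800) → end (x,ẋ)=(0.323380, 0.792140)
phase 2: p=0.5266, T=0.322, ωT=1.090711, cosh=1.656183, sinh=1.320205; start (x,ẋ)=(0.323380, 0.792140) → end (x,ẋ)=(0.498768, 0.403141)
phase 3: p=0.8361, T=0.662, ωT=2.242393, cosh=4.761018, sinh=4.654814; start (x,ẋ)=(0.498768, 0.403141) → end (x,ẋ)=(-0.215951, -3.399444)

1 0.4240 0.3234 0.7921
2 0.7460 0.4988 0.4031
3 1.4080 -0.2160 -3.3994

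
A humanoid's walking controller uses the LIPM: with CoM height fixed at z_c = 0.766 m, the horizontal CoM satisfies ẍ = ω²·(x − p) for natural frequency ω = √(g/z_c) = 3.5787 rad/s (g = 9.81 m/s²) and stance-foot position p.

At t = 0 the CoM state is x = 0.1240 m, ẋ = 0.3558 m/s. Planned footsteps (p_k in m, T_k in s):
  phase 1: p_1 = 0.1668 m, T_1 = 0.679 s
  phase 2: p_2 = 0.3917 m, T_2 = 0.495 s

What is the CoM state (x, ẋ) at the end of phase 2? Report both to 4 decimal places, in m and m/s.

phase 1: p=0.1668, T=0.679, ωT=2.429937, cosh=5.723106, sinh=5.635064; start (x,ẋ)=(0.124000, 0.355800) → end (x,ẋ)=(0.482098, 1.173168)
phase 2: p=0.3917, T=0.495, ωT=1.771456, cosh=3.024748, sinh=2.854663; start (x,ẋ)=(0.482098, 1.173168) → end (x,ẋ)=(1.600945, 4.472041)

x = 1.6009, ẋ = 4.4720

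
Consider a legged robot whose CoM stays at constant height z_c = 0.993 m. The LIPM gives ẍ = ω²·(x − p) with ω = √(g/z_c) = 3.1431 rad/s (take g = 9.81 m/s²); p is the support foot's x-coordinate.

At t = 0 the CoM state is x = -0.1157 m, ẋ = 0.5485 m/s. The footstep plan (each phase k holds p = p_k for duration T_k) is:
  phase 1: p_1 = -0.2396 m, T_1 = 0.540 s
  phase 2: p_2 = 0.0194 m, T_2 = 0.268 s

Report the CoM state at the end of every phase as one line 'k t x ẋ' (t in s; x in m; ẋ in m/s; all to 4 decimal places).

1 0.5400 0.5703 2.5747
2 0.8080 1.5521 5.1806

phase 1: p=-0.2396, T=0.540, ωT=1.697274, cosh=2.821114, sinh=2.637932; start (x,ẋ)=(-0.115700, 0.548500) → end (x,ẋ)=(0.570279, 2.574671)
phase 2: p=0.0194, T=0.268, ωT=0.842351, cosh=1.376258, sinh=0.945561; start (x,ẋ)=(0.570279, 2.574671) → end (x,ẋ)=(1.552109, 5.180621)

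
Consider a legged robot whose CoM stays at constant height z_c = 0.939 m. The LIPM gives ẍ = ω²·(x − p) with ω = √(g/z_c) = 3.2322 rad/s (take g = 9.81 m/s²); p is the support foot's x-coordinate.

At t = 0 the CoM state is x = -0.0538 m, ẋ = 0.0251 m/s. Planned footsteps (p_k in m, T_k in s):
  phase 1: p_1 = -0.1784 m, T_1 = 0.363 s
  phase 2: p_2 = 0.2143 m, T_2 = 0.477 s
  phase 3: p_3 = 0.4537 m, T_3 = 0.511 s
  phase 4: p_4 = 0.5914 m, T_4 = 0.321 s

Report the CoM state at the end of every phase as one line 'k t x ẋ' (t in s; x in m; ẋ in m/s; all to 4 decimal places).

1 0.3630 0.0536 0.6331
2 0.8400 0.2584 0.3890
3 1.3510 0.2279 -0.5342
4 1.6720 -0.1899 -2.2983

phase 1: p=-0.1784, T=0.363, ωT=1.173289, cosh=1.770977, sinh=1.461629; start (x,ẋ)=(-0.053800, 0.025100) → end (x,ẋ)=(0.053614, 0.633096)
phase 2: p=0.2143, T=0.477, ωT=1.541759, cosh=2.443404, sinh=2.229400; start (x,ẋ)=(0.053614, 0.633096) → end (x,ẋ)=(0.258356, 0.389030)
phase 3: p=0.4537, T=0.511, ωT=1.651654, cosh=2.703666, sinh=2.511934; start (x,ẋ)=(0.258356, 0.389030) → end (x,ẋ)=(0.227893, -0.534206)
phase 4: p=0.5914, T=0.321, ωT=1.037536, cosh=1.588291, sinh=1.233964; start (x,ẋ)=(0.227893, -0.534206) → end (x,ẋ)=(-0.189900, -2.298293)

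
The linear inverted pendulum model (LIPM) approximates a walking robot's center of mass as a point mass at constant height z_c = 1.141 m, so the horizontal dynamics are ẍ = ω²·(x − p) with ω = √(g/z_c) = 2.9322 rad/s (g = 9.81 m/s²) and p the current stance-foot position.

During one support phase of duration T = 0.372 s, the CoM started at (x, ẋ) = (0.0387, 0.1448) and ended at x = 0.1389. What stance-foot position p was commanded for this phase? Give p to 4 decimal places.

p = -0.0146

ωT = 2.9322·0.372 = 1.090778; cosh(ωT) = 1.656273, sinh(ωT) = 1.320318
x(T) = p + (x₀−p)·cosh(ωT) + (ẋ₀/ω)·sinh(ωT) ⇒ p·(1 − cosh) = x(T) − x₀·cosh − (ẋ₀/ω)·sinh
numerator   = 0.1389 − (0.0387)·1.656273 − (0.1448/2.9322)·1.320318 = 0.009601
denominator = 1 − 1.656273 = -0.656273
p = 0.009601 / -0.656273 = -0.0146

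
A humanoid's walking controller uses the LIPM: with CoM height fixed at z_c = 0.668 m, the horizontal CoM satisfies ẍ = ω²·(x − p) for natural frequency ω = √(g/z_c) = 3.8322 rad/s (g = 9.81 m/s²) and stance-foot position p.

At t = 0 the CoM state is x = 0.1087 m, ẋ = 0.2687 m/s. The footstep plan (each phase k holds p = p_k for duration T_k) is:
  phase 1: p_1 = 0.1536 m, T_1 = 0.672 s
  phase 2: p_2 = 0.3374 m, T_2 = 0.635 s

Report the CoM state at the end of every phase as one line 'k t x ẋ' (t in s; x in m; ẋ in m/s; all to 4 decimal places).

1 0.6720 0.3148 0.6514
2 1.3070 1.1690 3.2516

phase 1: p=0.1536, T=0.672, ωT=2.575238, cosh=6.605292, sinh=6.529156; start (x,ẋ)=(0.108700, 0.268700) → end (x,ẋ)=(0.314823, 0.651398)
phase 2: p=0.3374, T=0.635, ωT=2.433447, cosh=5.742919, sinh=5.655185; start (x,ẋ)=(0.314823, 0.651398) → end (x,ẋ)=(1.169012, 3.251644)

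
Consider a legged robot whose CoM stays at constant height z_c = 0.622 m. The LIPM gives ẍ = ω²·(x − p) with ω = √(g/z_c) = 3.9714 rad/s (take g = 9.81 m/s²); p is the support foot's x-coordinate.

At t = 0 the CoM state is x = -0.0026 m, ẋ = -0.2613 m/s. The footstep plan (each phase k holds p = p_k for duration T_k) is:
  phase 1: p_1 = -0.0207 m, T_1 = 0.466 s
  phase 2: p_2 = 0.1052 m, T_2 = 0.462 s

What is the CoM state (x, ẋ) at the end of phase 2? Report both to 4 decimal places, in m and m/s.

phase 1: p=-0.0207, T=0.466, ωT=1.850672, cosh=3.260614, sinh=3.103483; start (x,ẋ)=(-0.002600, -0.261300) → end (x,ẋ)=(-0.165878, -0.628913)
phase 2: p=0.1052, T=0.462, ωT=1.834787, cosh=3.211723, sinh=3.052076; start (x,ẋ)=(-0.165878, -0.628913) → end (x,ẋ)=(-1.248755, -5.305633)

x = -1.2488, ẋ = -5.3056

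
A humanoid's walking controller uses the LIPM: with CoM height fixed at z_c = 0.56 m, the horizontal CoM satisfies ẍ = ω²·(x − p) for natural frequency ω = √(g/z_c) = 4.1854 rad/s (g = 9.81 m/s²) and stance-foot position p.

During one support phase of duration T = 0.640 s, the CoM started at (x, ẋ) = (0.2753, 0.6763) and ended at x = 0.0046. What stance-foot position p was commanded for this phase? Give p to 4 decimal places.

ωT = 4.1854·0.640 = 2.678656; cosh(ωT) = 7.317080, sinh(ωT) = 7.248424
x(T) = p + (x₀−p)·cosh(ωT) + (ẋ₀/ω)·sinh(ωT) ⇒ p·(1 − cosh) = x(T) − x₀·cosh − (ẋ₀/ω)·sinh
numerator   = 0.0046 − (0.2753)·7.317080 − (0.6763/4.1854)·7.248424 = -3.181032
denominator = 1 − 7.317080 = -6.317080
p = -3.181032 / -6.317080 = 0.5036

p = 0.5036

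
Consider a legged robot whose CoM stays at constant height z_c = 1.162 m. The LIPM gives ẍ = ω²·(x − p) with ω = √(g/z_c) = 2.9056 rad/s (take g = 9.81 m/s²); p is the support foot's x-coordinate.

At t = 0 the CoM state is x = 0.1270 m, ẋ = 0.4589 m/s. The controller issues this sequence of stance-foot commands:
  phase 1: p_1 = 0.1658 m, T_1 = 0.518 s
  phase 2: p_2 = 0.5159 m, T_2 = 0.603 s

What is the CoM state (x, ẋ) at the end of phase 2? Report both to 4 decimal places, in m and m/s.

phase 1: p=0.1658, T=0.518, ωT=1.505101, cosh=2.363301, sinh=2.141306; start (x,ẋ)=(0.127000, 0.458900) → end (x,ẋ)=(0.412294, 0.843114)
phase 2: p=0.5159, T=0.603, ωT=1.752077, cosh=2.969990, sinh=2.796576; start (x,ẋ)=(0.412294, 0.843114) → end (x,ẋ)=(1.019670, 1.662166)

x = 1.0197, ẋ = 1.6622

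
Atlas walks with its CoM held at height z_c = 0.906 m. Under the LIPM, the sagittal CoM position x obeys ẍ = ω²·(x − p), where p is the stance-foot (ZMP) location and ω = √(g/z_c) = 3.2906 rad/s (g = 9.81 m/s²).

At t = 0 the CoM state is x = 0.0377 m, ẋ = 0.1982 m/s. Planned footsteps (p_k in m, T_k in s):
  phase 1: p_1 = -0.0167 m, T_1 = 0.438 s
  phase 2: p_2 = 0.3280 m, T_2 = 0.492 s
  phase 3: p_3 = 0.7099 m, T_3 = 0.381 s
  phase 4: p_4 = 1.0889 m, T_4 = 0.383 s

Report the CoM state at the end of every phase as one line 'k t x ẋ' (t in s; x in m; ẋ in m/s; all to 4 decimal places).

1 0.4380 0.2248 0.7993
2 0.9300 0.6464 1.2735
3 1.3110 1.2123 2.0764
4 1.6940 2.3472 4.6143

phase 1: p=-0.0167, T=0.438, ωT=1.441283, cosh=2.231369, sinh=1.994745; start (x,ẋ)=(0.037700, 0.198200) → end (x,ẋ)=(0.224834, 0.799334)
phase 2: p=0.3280, T=0.492, ωT=1.618975, cosh=2.623008, sinh=2.424906; start (x,ẋ)=(0.224834, 0.799334) → end (x,ẋ)=(0.646440, 1.273459)
phase 3: p=0.7099, T=0.381, ωT=1.253719, cosh=1.894394, sinh=1.608952; start (x,ẋ)=(0.646440, 1.273459) → end (x,ẋ)=(1.212345, 2.076449)
phase 4: p=1.0889, T=0.383, ωT=1.260300, cosh=1.905024, sinh=1.621455; start (x,ẋ)=(1.212345, 2.076449) → end (x,ẋ)=(2.347243, 4.614331)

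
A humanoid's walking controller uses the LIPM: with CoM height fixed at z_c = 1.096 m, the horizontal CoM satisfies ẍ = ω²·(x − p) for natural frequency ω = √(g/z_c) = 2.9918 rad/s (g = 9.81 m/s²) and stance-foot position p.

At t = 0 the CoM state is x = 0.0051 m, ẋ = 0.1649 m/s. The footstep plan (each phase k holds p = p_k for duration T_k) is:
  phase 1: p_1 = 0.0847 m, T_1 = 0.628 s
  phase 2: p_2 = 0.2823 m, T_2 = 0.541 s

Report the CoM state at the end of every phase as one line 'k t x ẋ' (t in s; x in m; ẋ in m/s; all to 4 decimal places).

phase 1: p=0.0847, T=0.628, ωT=1.878850, cosh=3.349370, sinh=3.196605; start (x,ẋ)=(0.005100, 0.164900) → end (x,ẋ)=(-0.005722, -0.208952)
phase 2: p=0.2823, T=0.541, ωT=1.618564, cosh=2.622011, sinh=2.423828; start (x,ẋ)=(-0.005722, -0.208952) → end (x,ẋ)=(-0.642179, -2.636493)

1 0.6280 -0.0057 -0.2090
2 1.1690 -0.6422 -2.6365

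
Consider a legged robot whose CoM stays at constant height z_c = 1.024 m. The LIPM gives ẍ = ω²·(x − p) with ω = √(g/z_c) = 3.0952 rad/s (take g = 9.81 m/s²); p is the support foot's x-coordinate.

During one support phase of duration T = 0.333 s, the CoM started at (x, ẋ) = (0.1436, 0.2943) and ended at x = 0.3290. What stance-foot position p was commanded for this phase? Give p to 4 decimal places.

p = 0.0244

ωT = 3.0952·0.333 = 1.030702; cosh(ωT) = 1.579894, sinh(ωT) = 1.223138
x(T) = p + (x₀−p)·cosh(ωT) + (ẋ₀/ω)·sinh(ωT) ⇒ p·(1 − cosh) = x(T) − x₀·cosh − (ẋ₀/ω)·sinh
numerator   = 0.3290 − (0.1436)·1.579894 − (0.2943/3.0952)·1.223138 = -0.014172
denominator = 1 − 1.579894 = -0.579894
p = -0.014172 / -0.579894 = 0.0244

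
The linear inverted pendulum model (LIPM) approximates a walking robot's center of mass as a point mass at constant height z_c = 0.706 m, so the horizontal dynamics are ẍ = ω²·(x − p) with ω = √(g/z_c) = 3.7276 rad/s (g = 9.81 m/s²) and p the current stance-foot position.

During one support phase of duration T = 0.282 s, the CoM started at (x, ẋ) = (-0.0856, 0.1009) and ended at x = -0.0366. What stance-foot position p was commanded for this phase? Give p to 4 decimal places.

p = -0.1104

ωT = 3.7276·0.282 = 1.051183; cosh(ωT) = 1.605279, sinh(ωT) = 1.255755
x(T) = p + (x₀−p)·cosh(ωT) + (ẋ₀/ω)·sinh(ωT) ⇒ p·(1 − cosh) = x(T) − x₀·cosh − (ẋ₀/ω)·sinh
numerator   = -0.0366 − (-0.0856)·1.605279 − (0.1009/3.7276)·1.255755 = 0.066821
denominator = 1 − 1.605279 = -0.605279
p = 0.066821 / -0.605279 = -0.1104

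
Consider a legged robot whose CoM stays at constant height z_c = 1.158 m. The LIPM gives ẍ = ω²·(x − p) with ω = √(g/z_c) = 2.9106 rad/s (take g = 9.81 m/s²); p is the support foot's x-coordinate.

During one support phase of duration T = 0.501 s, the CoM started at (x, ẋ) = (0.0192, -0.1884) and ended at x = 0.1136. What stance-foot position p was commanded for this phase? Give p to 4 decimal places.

p = -0.1594

ωT = 2.9106·0.501 = 1.458211; cosh(ωT) = 2.265457, sinh(ωT) = 2.032805
x(T) = p + (x₀−p)·cosh(ωT) + (ẋ₀/ω)·sinh(ωT) ⇒ p·(1 − cosh) = x(T) − x₀·cosh − (ẋ₀/ω)·sinh
numerator   = 0.1136 − (0.0192)·2.265457 − (-0.1884/2.9106)·2.032805 = 0.201684
denominator = 1 − 2.265457 = -1.265457
p = 0.201684 / -1.265457 = -0.1594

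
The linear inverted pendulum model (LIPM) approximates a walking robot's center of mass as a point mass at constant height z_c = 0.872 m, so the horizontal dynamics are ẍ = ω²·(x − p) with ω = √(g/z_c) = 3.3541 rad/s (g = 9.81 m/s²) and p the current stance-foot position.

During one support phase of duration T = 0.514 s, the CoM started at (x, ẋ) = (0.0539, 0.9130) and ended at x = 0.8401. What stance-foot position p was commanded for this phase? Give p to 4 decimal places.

p = 0.0289

ωT = 3.3541·0.514 = 1.724007; cosh(ωT) = 2.892651, sinh(ωT) = 2.714301
x(T) = p + (x₀−p)·cosh(ωT) + (ẋ₀/ω)·sinh(ωT) ⇒ p·(1 − cosh) = x(T) − x₀·cosh − (ẋ₀/ω)·sinh
numerator   = 0.8401 − (0.0539)·2.892651 − (0.9130/3.3541)·2.714301 = -0.054658
denominator = 1 − 2.892651 = -1.892651
p = -0.054658 / -1.892651 = 0.0289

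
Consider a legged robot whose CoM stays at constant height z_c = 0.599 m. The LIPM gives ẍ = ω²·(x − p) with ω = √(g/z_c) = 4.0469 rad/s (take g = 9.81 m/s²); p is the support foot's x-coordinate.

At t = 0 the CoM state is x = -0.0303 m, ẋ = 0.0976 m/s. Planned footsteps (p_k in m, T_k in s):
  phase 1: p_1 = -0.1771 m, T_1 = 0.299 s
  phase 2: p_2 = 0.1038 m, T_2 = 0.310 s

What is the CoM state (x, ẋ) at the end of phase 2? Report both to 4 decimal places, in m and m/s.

phase 1: p=-0.1771, T=0.299, ωT=1.210023, cosh=1.825876, sinh=1.527686; start (x,ẋ)=(-0.030300, 0.097600) → end (x,ẋ)=(0.127782, 1.085781)
phase 2: p=0.1038, T=0.310, ωT=1.254539, cosh=1.895714, sinh=1.610507; start (x,ẋ)=(0.127782, 1.085781) → end (x,ẋ)=(0.581361, 2.214635)

x = 0.5814, ẋ = 2.2146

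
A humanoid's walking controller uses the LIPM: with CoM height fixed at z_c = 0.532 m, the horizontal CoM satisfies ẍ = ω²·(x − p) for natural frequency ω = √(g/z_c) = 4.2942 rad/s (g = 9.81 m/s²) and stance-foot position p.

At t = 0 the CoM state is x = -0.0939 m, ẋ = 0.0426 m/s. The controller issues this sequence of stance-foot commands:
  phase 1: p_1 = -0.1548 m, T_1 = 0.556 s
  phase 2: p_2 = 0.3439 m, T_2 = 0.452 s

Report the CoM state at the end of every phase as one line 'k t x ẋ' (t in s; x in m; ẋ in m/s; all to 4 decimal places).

1 0.5560 0.2331 1.6454
2 1.0080 1.2569 4.2251

phase 1: p=-0.1548, T=0.556, ωT=2.387575, cosh=5.489458, sinh=5.397605; start (x,ẋ)=(-0.093900, 0.042600) → end (x,ẋ)=(0.233054, 1.645415)
phase 2: p=0.3439, T=0.452, ωT=1.940978, cosh=3.554563, sinh=3.411000; start (x,ẋ)=(0.233054, 1.645415) → end (x,ẋ)=(1.256889, 4.225116)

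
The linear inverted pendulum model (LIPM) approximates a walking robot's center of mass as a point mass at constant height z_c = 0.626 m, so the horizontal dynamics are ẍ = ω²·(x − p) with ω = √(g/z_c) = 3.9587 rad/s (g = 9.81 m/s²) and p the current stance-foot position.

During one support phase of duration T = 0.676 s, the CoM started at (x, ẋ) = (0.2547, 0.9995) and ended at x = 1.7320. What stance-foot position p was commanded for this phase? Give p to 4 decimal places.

ωT = 3.9587·0.676 = 2.676081; cosh(ωT) = 7.298441, sinh(ωT) = 7.229608
x(T) = p + (x₀−p)·cosh(ωT) + (ẋ₀/ω)·sinh(ωT) ⇒ p·(1 − cosh) = x(T) − x₀·cosh − (ẋ₀/ω)·sinh
numerator   = 1.7320 − (0.2547)·7.298441 − (0.9995/3.9587)·7.229608 = -1.952258
denominator = 1 − 7.298441 = -6.298441
p = -1.952258 / -6.298441 = 0.3100

p = 0.3100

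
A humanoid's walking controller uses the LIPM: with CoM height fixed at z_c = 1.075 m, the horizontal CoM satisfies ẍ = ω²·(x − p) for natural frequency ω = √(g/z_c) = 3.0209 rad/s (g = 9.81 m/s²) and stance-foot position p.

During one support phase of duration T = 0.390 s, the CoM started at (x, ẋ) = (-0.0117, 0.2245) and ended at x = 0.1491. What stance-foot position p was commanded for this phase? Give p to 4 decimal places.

p = -0.0779

ωT = 3.0209·0.390 = 1.178151; cosh(ωT) = 1.778105, sinh(ωT) = 1.470258
x(T) = p + (x₀−p)·cosh(ωT) + (ẋ₀/ω)·sinh(ωT) ⇒ p·(1 − cosh) = x(T) − x₀·cosh − (ẋ₀/ω)·sinh
numerator   = 0.1491 − (-0.0117)·1.778105 − (0.2245/3.0209)·1.470258 = 0.060641
denominator = 1 − 1.778105 = -0.778105
p = 0.060641 / -0.778105 = -0.0779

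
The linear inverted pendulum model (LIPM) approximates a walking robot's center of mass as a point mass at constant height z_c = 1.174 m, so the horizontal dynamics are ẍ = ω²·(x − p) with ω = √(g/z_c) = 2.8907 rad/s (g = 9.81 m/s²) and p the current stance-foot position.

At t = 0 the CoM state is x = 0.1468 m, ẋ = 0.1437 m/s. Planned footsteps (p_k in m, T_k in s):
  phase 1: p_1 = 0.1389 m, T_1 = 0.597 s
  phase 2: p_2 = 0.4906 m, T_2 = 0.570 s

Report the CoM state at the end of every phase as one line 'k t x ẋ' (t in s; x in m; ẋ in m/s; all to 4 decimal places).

phase 1: p=0.1389, T=0.597, ωT=1.725748, cosh=2.897380, sinh=2.719340; start (x,ẋ)=(0.146800, 0.143700) → end (x,ẋ)=(0.296971, 0.478454)
phase 2: p=0.4906, T=0.570, ωT=1.647699, cosh=2.693752, sinh=2.501260; start (x,ẋ)=(0.296971, 0.478454) → end (x,ẋ)=(0.383007, -0.111179)

1 0.5970 0.2970 0.4785
2 1.1670 0.3830 -0.1112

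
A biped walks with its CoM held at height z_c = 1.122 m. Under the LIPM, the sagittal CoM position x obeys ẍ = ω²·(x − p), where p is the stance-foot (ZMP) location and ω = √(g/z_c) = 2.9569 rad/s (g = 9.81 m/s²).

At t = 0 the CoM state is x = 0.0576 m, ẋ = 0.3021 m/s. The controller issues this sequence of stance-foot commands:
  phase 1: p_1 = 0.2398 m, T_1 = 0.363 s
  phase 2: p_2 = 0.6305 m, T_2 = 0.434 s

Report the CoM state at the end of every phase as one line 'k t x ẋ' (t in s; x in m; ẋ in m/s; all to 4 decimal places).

1 0.3630 0.0741 -0.2024
2 0.7970 -0.5644 -3.1334

phase 1: p=0.2398, T=0.363, ωT=1.073355, cosh=1.633518, sinh=1.291658; start (x,ẋ)=(0.057600, 0.302100) → end (x,ẋ)=(0.074139, -0.202391)
phase 2: p=0.6305, T=0.434, ωT=1.283295, cosh=1.942816, sinh=1.665693; start (x,ẋ)=(0.074139, -0.202391) → end (x,ẋ)=(-0.564419, -3.133448)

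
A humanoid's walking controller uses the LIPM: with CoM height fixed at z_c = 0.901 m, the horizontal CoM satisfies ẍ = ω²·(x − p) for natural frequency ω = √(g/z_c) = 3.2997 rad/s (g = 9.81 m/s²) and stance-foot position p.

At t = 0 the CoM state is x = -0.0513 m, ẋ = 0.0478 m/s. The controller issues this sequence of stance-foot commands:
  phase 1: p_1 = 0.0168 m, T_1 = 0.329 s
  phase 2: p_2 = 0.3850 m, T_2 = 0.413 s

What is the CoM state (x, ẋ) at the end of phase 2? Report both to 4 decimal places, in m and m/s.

x = -0.6951, ẋ = -3.2295

phase 1: p=0.0168, T=0.329, ωT=1.085601, cosh=1.649459, sinh=1.311761; start (x,ẋ)=(-0.051300, 0.047800) → end (x,ẋ)=(-0.076526, -0.215921)
phase 2: p=0.3850, T=0.413, ωT=1.362776, cosh=2.081487, sinh=1.825538; start (x,ẋ)=(-0.076526, -0.215921) → end (x,ẋ)=(-0.695117, -3.229542)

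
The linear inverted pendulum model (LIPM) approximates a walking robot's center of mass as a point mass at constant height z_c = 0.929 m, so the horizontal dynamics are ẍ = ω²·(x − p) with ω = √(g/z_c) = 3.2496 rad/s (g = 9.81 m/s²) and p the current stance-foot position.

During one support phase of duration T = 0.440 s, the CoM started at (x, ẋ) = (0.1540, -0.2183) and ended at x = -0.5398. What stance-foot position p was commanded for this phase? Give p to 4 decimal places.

ωT = 3.2496·0.440 = 1.429824; cosh(ωT) = 2.208657, sinh(ωT) = 1.969306
x(T) = p + (x₀−p)·cosh(ωT) + (ẋ₀/ω)·sinh(ωT) ⇒ p·(1 − cosh) = x(T) − x₀·cosh − (ẋ₀/ω)·sinh
numerator   = -0.5398 − (0.1540)·2.208657 − (-0.2183/3.2496)·1.969306 = -0.747640
denominator = 1 − 2.208657 = -1.208657
p = -0.747640 / -1.208657 = 0.6186

p = 0.6186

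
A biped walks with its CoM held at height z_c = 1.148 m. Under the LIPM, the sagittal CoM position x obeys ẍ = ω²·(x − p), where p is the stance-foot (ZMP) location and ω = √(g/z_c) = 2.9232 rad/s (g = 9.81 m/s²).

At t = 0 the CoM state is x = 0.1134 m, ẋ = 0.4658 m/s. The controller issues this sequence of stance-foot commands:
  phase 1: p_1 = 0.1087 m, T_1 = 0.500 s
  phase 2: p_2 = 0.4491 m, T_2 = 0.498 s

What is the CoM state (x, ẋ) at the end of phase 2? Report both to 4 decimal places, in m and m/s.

phase 1: p=0.1087, T=0.500, ωT=1.461600, cosh=2.272360, sinh=2.040495; start (x,ẋ)=(0.113400, 0.465800) → end (x,ẋ)=(0.444525, 1.086500)
phase 2: p=0.4491, T=0.498, ωT=1.455754, cosh=2.260469, sinh=2.027244; start (x,ẋ)=(0.444525, 1.086500) → end (x,ẋ)=(1.192247, 2.428885)

x = 1.1922, ẋ = 2.4289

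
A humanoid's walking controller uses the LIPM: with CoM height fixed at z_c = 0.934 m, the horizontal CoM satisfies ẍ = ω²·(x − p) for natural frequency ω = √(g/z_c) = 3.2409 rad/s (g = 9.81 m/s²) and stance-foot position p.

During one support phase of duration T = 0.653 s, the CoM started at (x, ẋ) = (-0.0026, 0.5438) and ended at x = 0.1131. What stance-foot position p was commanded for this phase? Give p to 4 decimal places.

ωT = 3.2409·0.653 = 2.116308; cosh(ωT) = 4.210454, sinh(ωT) = 4.089979
x(T) = p + (x₀−p)·cosh(ωT) + (ẋ₀/ω)·sinh(ωT) ⇒ p·(1 − cosh) = x(T) − x₀·cosh − (ẋ₀/ω)·sinh
numerator   = 0.1131 − (-0.0026)·4.210454 − (0.5438/3.2409)·4.089979 = -0.562222
denominator = 1 − 4.210454 = -3.210454
p = -0.562222 / -3.210454 = 0.1751

p = 0.1751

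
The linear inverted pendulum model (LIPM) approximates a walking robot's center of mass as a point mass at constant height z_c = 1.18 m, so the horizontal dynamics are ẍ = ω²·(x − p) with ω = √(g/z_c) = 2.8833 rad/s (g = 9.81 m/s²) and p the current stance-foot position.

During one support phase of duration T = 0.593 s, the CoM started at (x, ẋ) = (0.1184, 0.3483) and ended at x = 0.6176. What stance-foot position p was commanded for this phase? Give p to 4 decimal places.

ωT = 2.8833·0.593 = 1.709797; cosh(ωT) = 2.854371, sinh(ωT) = 2.673468
x(T) = p + (x₀−p)·cosh(ωT) + (ẋ₀/ω)·sinh(ωT) ⇒ p·(1 − cosh) = x(T) − x₀·cosh − (ẋ₀/ω)·sinh
numerator   = 0.6176 − (0.1184)·2.854371 − (0.3483/2.8833)·2.673468 = -0.043310
denominator = 1 − 2.854371 = -1.854371
p = -0.043310 / -1.854371 = 0.0234

p = 0.0234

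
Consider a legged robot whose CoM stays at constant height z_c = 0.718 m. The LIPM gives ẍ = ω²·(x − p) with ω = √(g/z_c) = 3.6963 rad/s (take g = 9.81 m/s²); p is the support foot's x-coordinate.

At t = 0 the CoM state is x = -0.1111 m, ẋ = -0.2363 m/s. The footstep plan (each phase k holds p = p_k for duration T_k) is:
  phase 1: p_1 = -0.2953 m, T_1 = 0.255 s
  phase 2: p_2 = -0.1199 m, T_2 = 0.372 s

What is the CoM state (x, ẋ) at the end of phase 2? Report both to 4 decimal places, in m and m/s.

phase 1: p=-0.2953, T=0.255, ωT=0.942557, cosh=1.478082, sinh=1.088452; start (x,ẋ)=(-0.111100, -0.236300) → end (x,ẋ)=(-0.092621, 0.391811)
phase 2: p=-0.1199, T=0.372, ωT=1.375024, cosh=2.104002, sinh=1.851168; start (x,ẋ)=(-0.092621, 0.391811) → end (x,ẋ)=(0.133721, 1.011029)

x = 0.1337, ẋ = 1.0110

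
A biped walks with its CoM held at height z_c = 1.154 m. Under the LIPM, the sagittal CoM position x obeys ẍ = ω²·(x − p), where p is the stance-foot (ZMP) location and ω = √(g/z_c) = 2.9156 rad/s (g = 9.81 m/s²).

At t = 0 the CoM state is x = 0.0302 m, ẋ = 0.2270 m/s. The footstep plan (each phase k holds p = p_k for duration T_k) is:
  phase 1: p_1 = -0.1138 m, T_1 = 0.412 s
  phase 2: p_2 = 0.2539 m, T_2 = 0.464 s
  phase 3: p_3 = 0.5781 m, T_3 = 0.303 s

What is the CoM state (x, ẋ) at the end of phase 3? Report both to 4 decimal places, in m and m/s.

x = 1.8307, ẋ = 4.1512

phase 1: p=-0.1138, T=0.412, ωT=1.201227, cosh=1.812509, sinh=1.511685; start (x,ẋ)=(0.030200, 0.227000) → end (x,ẋ)=(0.264897, 1.046115)
phase 2: p=0.2539, T=0.464, ωT=1.352838, cosh=2.063448, sinh=1.804942; start (x,ẋ)=(0.264897, 1.046115) → end (x,ẋ)=(0.924203, 2.216473)
phase 3: p=0.5781, T=0.303, ωT=0.883427, cosh=1.416270, sinh=1.002906; start (x,ẋ)=(0.924203, 2.216473) → end (x,ẋ)=(1.830696, 4.151153)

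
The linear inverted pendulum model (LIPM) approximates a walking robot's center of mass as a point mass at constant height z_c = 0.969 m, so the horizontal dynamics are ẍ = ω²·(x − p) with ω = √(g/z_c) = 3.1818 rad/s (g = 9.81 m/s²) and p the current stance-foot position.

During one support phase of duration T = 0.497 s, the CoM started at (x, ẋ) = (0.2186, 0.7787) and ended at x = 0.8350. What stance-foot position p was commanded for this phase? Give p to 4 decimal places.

p = 0.1882

ωT = 3.1818·0.497 = 1.581355; cosh(ωT) = 2.533617, sinh(ωT) = 2.327920
x(T) = p + (x₀−p)·cosh(ωT) + (ẋ₀/ω)·sinh(ωT) ⇒ p·(1 − cosh) = x(T) − x₀·cosh − (ẋ₀/ω)·sinh
numerator   = 0.8350 − (0.2186)·2.533617 − (0.7787/3.1818)·2.327920 = -0.288574
denominator = 1 − 2.533617 = -1.533617
p = -0.288574 / -1.533617 = 0.1882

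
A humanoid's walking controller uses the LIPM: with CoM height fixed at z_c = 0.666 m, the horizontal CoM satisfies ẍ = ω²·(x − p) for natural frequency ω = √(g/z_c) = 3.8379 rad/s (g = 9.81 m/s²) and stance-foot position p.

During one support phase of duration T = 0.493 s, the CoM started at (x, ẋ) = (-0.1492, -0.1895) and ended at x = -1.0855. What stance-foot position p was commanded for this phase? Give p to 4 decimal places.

p = 0.1753

ωT = 3.8379·0.493 = 1.892085; cosh(ωT) = 3.391970, sinh(ωT) = 3.241213
x(T) = p + (x₀−p)·cosh(ωT) + (ẋ₀/ω)·sinh(ωT) ⇒ p·(1 − cosh) = x(T) − x₀·cosh − (ẋ₀/ω)·sinh
numerator   = -1.0855 − (-0.1492)·3.391970 − (-0.1895/3.8379)·3.241213 = -0.419380
denominator = 1 − 3.391970 = -2.391970
p = -0.419380 / -2.391970 = 0.1753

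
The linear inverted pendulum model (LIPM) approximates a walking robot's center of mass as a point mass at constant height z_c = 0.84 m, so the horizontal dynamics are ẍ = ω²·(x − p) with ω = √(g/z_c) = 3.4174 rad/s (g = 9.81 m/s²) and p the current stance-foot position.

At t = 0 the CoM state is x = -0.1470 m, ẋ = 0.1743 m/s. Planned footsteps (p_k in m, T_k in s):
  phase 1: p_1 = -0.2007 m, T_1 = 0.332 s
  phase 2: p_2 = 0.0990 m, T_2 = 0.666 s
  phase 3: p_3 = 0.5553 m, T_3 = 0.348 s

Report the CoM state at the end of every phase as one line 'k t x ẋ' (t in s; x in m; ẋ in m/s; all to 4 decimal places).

1 0.3320 -0.0375 0.5549
2 0.9980 0.2098 0.4836
3 1.3460 0.1462 -0.8914

phase 1: p=-0.2007, T=0.332, ωT=1.134577, cosh=1.715708, sinh=1.394149; start (x,ẋ)=(-0.147000, 0.174300) → end (x,ẋ)=(-0.037460, 0.554894)
phase 2: p=0.0990, T=0.666, ωT=2.275988, cosh=4.920117, sinh=4.817422; start (x,ẋ)=(-0.037460, 0.554894) → end (x,ẋ)=(0.209823, 0.483601)
phase 3: p=0.5553, T=0.348, ωT=1.189255, cosh=1.794541, sinh=1.490093; start (x,ẋ)=(0.209823, 0.483601) → end (x,ẋ)=(0.146192, -0.891414)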